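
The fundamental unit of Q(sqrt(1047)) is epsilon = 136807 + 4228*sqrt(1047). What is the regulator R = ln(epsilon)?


epsilon = 136807 + 4228*sqrt(1047)
= 273614.0000
R = ln(273614.0000)
= 12.5195

12.5195


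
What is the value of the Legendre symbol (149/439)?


p = 439 is prime, so compute (149/439) with the reciprocity algorithm (Jacobi-symbol steps: pull out 2s via (2/n), flip via reciprocity, reduce):
  reciprocity: (149/439) -> +(439/149)
  reduce: (141/149)
  reciprocity: (141/149) -> +(149/141)
  reduce: (8/141)
  pull out 2: (2/141) = -1  (since 141 mod 8 = 5)
  pull out 2: (2/141) = -1  (since 141 mod 8 = 5)
  pull out 2: (2/141) = -1  (since 141 mod 8 = 5)
  (1/141) = 1
Product of signs = -1
(149/439) = -1

-1


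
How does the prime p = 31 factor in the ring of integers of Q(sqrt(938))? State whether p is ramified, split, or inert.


K = Q(sqrt(938)). Since d mod 4 = 2, disc(K) = 3752.
Check p | disc: 3752 mod 31 = 1.
p does not divide disc. Compute Legendre symbol (d/p):
8^((31-1)/2) mod 31 = 1
(d/p) = 1, so p splits: (p) = P*P' with e=1, f=1, g=2.
Therefore p is split.

split


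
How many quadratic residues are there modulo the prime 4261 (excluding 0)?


For prime p, the number of non-zero quadratic residues is (p-1)/2.
= (4261-1)/2
= 2130

2130


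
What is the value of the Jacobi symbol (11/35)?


Compute (11/35) via quadratic reciprocity:
  reciprocity: (11/35) -> -(35/11)
  reduce: (2/11)
  pull out 2: (2/11) = -1  (since 11 mod 8 = 3)
  (1/11) = 1
Product of signs = 1

1


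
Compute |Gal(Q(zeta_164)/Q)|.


|Gal(Q(zeta_164)/Q)| = phi(164)
= 80

80


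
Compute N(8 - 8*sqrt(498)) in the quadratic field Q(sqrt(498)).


N(a + b*sqrt(d)) = a^2 - d*b^2
= (8)^2 - (498)*(-8)^2
= 64 - 31872
= -31808

-31808


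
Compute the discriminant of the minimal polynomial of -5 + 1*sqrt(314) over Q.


The element -5 + 1*sqrt(314) has minimal polynomial:
x^2 + 10*x - 289
Discriminant = (10)^2 - 4*(-289)
= 100 + 1156
= 1256

1256


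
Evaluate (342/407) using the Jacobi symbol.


Compute (342/407) via quadratic reciprocity:
  pull out 2: (2/407) = +1  (since 407 mod 8 = 7)
  reciprocity: (171/407) -> -(407/171)
  reduce: (65/171)
  reciprocity: (65/171) -> +(171/65)
  reduce: (41/65)
  reciprocity: (41/65) -> +(65/41)
  reduce: (24/41)
  pull out 2: (2/41) = +1  (since 41 mod 8 = 1)
  pull out 2: (2/41) = +1  (since 41 mod 8 = 1)
  pull out 2: (2/41) = +1  (since 41 mod 8 = 1)
  reciprocity: (3/41) -> +(41/3)
  reduce: (2/3)
  pull out 2: (2/3) = -1  (since 3 mod 8 = 3)
  (1/3) = 1
Product of signs = 1

1


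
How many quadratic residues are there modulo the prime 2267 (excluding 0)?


For prime p, the number of non-zero quadratic residues is (p-1)/2.
= (2267-1)/2
= 1133

1133


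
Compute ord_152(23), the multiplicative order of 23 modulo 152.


We want ord_152(23), the smallest k >= 1 with 23^k = 1 mod 152.
n = 152 = 2^3 * 19, phi(152) = 72; the order divides phi(n).
Divisors of 72: 1, 2, 3, 4, 6, 8, 9, 12, 18, 24, 36, 72
Repeated squaring mod 152: 23^1 = 23, 23^2 = 73, 23^4 = 9, 23^8 = 81, 23^16 = 25, 23^32 = 17, 23^64 = 137
Test divisors in increasing order:
  k=1: 23^1 = 23 mod 152
  k=2: 23^2 = 73 mod 152
  k=3: 23^3 = 73 * 23 = 7 mod 152
  k=4: 23^4 = 9 mod 152
  k=6: 23^6 = 9 * 73 = 49 mod 152
  k=8: 23^8 = 81 mod 152
  k=9: 23^9 = 81 * 23 = 39 mod 152
  k=12: 23^12 = 81 * 9 = 121 mod 152
  k=18: 23^18 = 25 * 73 = 1 mod 152  <- first divisor giving 1
Order = 18

18


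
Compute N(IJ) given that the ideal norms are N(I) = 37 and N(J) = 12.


N(IJ) = N(I) * N(J)
= 37 * 12
= 444

444


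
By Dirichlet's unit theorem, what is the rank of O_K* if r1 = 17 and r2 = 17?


By Dirichlet's unit theorem:
rank = r1 + r2 - 1
= 17 + 17 - 1
= 33

33


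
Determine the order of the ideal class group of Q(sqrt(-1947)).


K = Q(sqrt(-1947)). d mod 4 = 1, so D = disc(K) = d = -1947
h(K) equals the number of primitive reduced positive-definite forms (a, b, c) = a*x^2 + b*x*y + c*y^2 with b^2 - 4ac = D,
where reduced means |b| <= a <= c, with b >= 0 whenever |b| = a or a = c, and primitive means gcd(a, b, c) = 1.
Reduced forces 3a^2 <= |D| = 1947, so 1 <= a <= 25; b must have the parity of D, and c = (b^2 - D)/(4a) must be an integer >= a.
Enumerate a = 1..25, b in [-a, a]:
  a=1: (1, 1, 487)  [1]
  a=2: none
  a=3: (3, 3, 163)  [1]
  a=4..10: none
  a=11: (11, 11, 47)  [1]
  a=12: none
  a=13: (13, -9, 39), (13, 9, 39)  [2]
  a=14..16: none
  a=17: (17, -5, 29), (17, 5, 29)  [2]
  a=18..22: none
  a=23: (23, 13, 23)  [1]
  a=24..25: none
Total reduced forms: 1 + 1 + 1 + 2 + 2 + 1 = 8
h = 8

8


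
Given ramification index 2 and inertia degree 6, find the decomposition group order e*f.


|D_P| = e * f
= 2 * 6
= 12

12


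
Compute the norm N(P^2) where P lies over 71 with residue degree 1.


N(P^a) = p^(a*f)
= 71^(2*1)
= 71^2
= 5041

5041


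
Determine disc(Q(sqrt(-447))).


For K = Q(sqrt(d)) with d squarefree: disc(K) = d if d = 1 mod 4, and disc(K) = 4d if d = 2 or 3 mod 4.
Here d = -447, and d mod 4 = 1.
d = 1 mod 4 (O_K = Z[(1+sqrt(d))/2]), so disc(K) = d = -447

-447


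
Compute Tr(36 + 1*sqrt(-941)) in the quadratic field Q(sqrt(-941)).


Tr(a + b*sqrt(d)) = (a + b*sqrt(d)) + (a - b*sqrt(d)) = 2a
= 2 * (36)
= 72

72


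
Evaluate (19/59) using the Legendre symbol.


p = 59 is prime, so compute (19/59) with the reciprocity algorithm (Jacobi-symbol steps: pull out 2s via (2/n), flip via reciprocity, reduce):
  reciprocity: (19/59) -> -(59/19)
  reduce: (2/19)
  pull out 2: (2/19) = -1  (since 19 mod 8 = 3)
  (1/19) = 1
Product of signs = 1
(19/59) = 1

1


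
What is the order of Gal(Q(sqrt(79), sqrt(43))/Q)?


The 2 square roots of distinct primes are multiplicatively independent over Q,
so [K:Q] = 2^2 and Gal(K/Q) is isomorphic to (Z/2Z)^2.
|Gal| = 2^2 = 4

4


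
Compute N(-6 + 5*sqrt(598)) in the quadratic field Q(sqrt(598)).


N(a + b*sqrt(d)) = a^2 - d*b^2
= (-6)^2 - (598)*(5)^2
= 36 - 14950
= -14914

-14914


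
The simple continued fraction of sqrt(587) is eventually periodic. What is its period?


Run the CF algorithm for sqrt(587).
a_0 = floor(sqrt(587)) = 24; set m_0=0, q_0=1.
Recurrence: m' = q*a - m,  q' = (d - m'^2)/q,  a' = floor((a_0 + m')/q').
  step 1: m=24, q=11, a=4
  step 2: m=20, q=17, a=2
  step 3: m=14, q=23, a=1
  step 4: m=9, q=22, a=1
  step 5: m=13, q=19, a=1
  step 6: m=6, q=29, a=1
  step 7: m=23, q=2, a=23
  step 8: m=23, q=29, a=1
  step 9: m=6, q=19, a=1
  step 10: m=13, q=22, a=1
  step 11: m=9, q=23, a=1
  step 12: m=14, q=17, a=2
  step 13: m=20, q=11, a=4
  step 14: m=24, q=1, a=48
a_14 = 2*a_0 = 48, so the period closes here.
sqrt(587) = [24; 4, 2, 1, 1, 1, 1, 23, 1, 1, 1, 1, 2, 4, 48]
Period length = 14

14


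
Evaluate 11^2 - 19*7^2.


x^2 - d*y^2
= 11^2 - 19*7^2
= 121 - 931
= -810

-810


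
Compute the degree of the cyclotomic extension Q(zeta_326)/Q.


The degree equals Euler's totient phi(326).
326 = 2 * 163
phi(326) = 162

162


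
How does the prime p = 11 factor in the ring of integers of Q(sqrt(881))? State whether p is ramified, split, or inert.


K = Q(sqrt(881)). Since d mod 4 = 1, disc(K) = 881.
Check p | disc: 881 mod 11 = 1.
p does not divide disc. Compute Legendre symbol (d/p):
1^((11-1)/2) mod 11 = 1
(d/p) = 1, so p splits: (p) = P*P' with e=1, f=1, g=2.
Therefore p is split.

split


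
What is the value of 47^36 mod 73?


p = 73 is prime and the exponent is (p-1)/2 = 36, so by Euler's criterion 47^36 = (47/73) = +1 or -1 mod 73.
Compute by square-and-multiply:
  36 = 32 + 4 (binary 100100)
  Repeated squaring mod 73: 47^1 = 47, 47^2 = 19, 47^4 = 69, 47^8 = 16, 47^16 = 37, 47^32 = 55
  47^36 = 47^32 * 47^4 = 55 * 69 mod 73
    55 * 69 = 3795 = 72 mod 73
  47^36 = 72 mod 73
Result 72 = p - 1 = -1 mod 73: 47 is a quadratic non-residue mod 73. As a residue in [0, p-1] the value is 72.
47^36 mod 73 = 72

72


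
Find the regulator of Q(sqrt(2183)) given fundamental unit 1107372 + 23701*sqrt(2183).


epsilon = 1107372 + 23701*sqrt(2183)
= 2.2147e+06
R = ln(2.2147e+06)
= 14.6106

14.6106


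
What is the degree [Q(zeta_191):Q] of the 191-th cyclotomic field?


The degree equals Euler's totient phi(191).
191 = 191
phi(191) = 190

190


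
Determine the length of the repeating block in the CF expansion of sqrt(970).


Run the CF algorithm for sqrt(970).
a_0 = floor(sqrt(970)) = 31; set m_0=0, q_0=1.
Recurrence: m' = q*a - m,  q' = (d - m'^2)/q,  a' = floor((a_0 + m')/q').
  step 1: m=31, q=9, a=6
  step 2: m=23, q=49, a=1
  step 3: m=26, q=6, a=9
  step 4: m=28, q=31, a=1
  step 5: m=3, q=31, a=1
  step 6: m=28, q=6, a=9
  step 7: m=26, q=49, a=1
  step 8: m=23, q=9, a=6
  step 9: m=31, q=1, a=62
a_9 = 2*a_0 = 62, so the period closes here.
sqrt(970) = [31; 6, 1, 9, 1, 1, 9, 1, 6, 62]
Period length = 9

9


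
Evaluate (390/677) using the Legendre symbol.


p = 677 is prime, so compute (390/677) with the reciprocity algorithm (Jacobi-symbol steps: pull out 2s via (2/n), flip via reciprocity, reduce):
  pull out 2: (2/677) = -1  (since 677 mod 8 = 5)
  reciprocity: (195/677) -> +(677/195)
  reduce: (92/195)
  pull out 2: (2/195) = -1  (since 195 mod 8 = 3)
  pull out 2: (2/195) = -1  (since 195 mod 8 = 3)
  reciprocity: (23/195) -> -(195/23)
  reduce: (11/23)
  reciprocity: (11/23) -> -(23/11)
  reduce: (1/11)
  (1/11) = 1
Product of signs = -1
(390/677) = -1

-1


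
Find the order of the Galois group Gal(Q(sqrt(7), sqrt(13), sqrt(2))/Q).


The 3 square roots of distinct primes are multiplicatively independent over Q,
so [K:Q] = 2^3 and Gal(K/Q) is isomorphic to (Z/2Z)^3.
|Gal| = 2^3 = 8

8


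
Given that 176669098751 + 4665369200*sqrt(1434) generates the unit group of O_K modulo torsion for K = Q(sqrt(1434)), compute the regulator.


epsilon = 176669098751 + 4665369200*sqrt(1434)
= 3.5334e+11
R = ln(3.5334e+11)
= 26.5907

26.5907


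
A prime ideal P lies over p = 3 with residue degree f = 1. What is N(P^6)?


N(P^a) = p^(a*f)
= 3^(6*1)
= 3^6
= 729

729


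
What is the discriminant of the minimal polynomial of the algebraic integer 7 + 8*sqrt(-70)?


The element 7 + 8*sqrt(-70) has minimal polynomial:
x^2 - 14*x + 4529
Discriminant = (-14)^2 - 4*(4529)
= 196 - 18116
= -17920

-17920


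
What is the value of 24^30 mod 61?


p = 61 is prime and the exponent is (p-1)/2 = 30, so by Euler's criterion 24^30 = (24/61) = +1 or -1 mod 61.
Compute by square-and-multiply:
  30 = 16 + 8 + 4 + 2 (binary 11110)
  Repeated squaring mod 61: 24^1 = 24, 24^2 = 27, 24^4 = 58, 24^8 = 9, 24^16 = 20
  24^30 = 24^16 * 24^8 * 24^4 * 24^2 = 20 * 9 * 58 * 27 mod 61
    20 * 9 = 180 = 58 mod 61
    58 * 58 = 3364 = 9 mod 61
    9 * 27 = 243 = 60 mod 61
  24^30 = 60 mod 61
Result 60 = p - 1 = -1 mod 61: 24 is a quadratic non-residue mod 61. As a residue in [0, p-1] the value is 60.
24^30 mod 61 = 60

60


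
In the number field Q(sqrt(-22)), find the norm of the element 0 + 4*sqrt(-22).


N(a + b*sqrt(d)) = a^2 - d*b^2
= (0)^2 - (-22)*(4)^2
= 0 + 352
= 352

352


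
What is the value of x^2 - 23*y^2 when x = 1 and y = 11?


x^2 - d*y^2
= 1^2 - 23*11^2
= 1 - 2783
= -2782

-2782


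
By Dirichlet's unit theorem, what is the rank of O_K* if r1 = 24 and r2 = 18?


By Dirichlet's unit theorem:
rank = r1 + r2 - 1
= 24 + 18 - 1
= 41

41


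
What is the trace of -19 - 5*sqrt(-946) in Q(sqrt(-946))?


Tr(a + b*sqrt(d)) = (a + b*sqrt(d)) + (a - b*sqrt(d)) = 2a
= 2 * (-19)
= -38

-38


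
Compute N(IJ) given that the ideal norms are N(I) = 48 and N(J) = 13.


N(IJ) = N(I) * N(J)
= 48 * 13
= 624

624


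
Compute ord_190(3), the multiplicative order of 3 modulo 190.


We want ord_190(3), the smallest k >= 1 with 3^k = 1 mod 190.
n = 190 = 2 * 5 * 19, phi(190) = 72; the order divides phi(n).
Divisors of 72: 1, 2, 3, 4, 6, 8, 9, 12, 18, 24, 36, 72
Repeated squaring mod 190: 3^1 = 3, 3^2 = 9, 3^4 = 81, 3^8 = 101, 3^16 = 131, 3^32 = 61, 3^64 = 111
Test divisors in increasing order:
  k=1: 3^1 = 3 mod 190
  k=2: 3^2 = 9 mod 190
  k=3: 3^3 = 9 * 3 = 27 mod 190
  k=4: 3^4 = 81 mod 190
  k=6: 3^6 = 81 * 9 = 159 mod 190
  k=8: 3^8 = 101 mod 190
  k=9: 3^9 = 101 * 3 = 113 mod 190
  k=12: 3^12 = 101 * 81 = 11 mod 190
  k=18: 3^18 = 131 * 9 = 39 mod 190
  k=24: 3^24 = 131 * 101 = 121 mod 190
  k=36: 3^36 = 61 * 81 = 1 mod 190  <- first divisor giving 1
Order = 36

36


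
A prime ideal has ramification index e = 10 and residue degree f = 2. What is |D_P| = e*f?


|D_P| = e * f
= 10 * 2
= 20

20


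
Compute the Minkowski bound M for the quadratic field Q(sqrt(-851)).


d = -851, d mod 4 = 1, so disc(K) = d = -851; |disc(K)| = 851
Imaginary quadratic field, so n = 2, s = r2 = 1, r1 = 0
M = (n!/n^n) * (4/pi)^s * sqrt(|disc(K)|) = (2!/2^2) * (4/pi)^1 * sqrt(851)
= 0.5 * 1.273240 * 29.171904
= 18.5714

18.5714


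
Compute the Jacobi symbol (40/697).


Compute (40/697) via quadratic reciprocity:
  pull out 2: (2/697) = +1  (since 697 mod 8 = 1)
  pull out 2: (2/697) = +1  (since 697 mod 8 = 1)
  pull out 2: (2/697) = +1  (since 697 mod 8 = 1)
  reciprocity: (5/697) -> +(697/5)
  reduce: (2/5)
  pull out 2: (2/5) = -1  (since 5 mod 8 = 5)
  (1/5) = 1
Product of signs = -1

-1


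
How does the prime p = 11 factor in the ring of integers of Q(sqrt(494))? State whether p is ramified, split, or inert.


K = Q(sqrt(494)). Since d mod 4 = 2, disc(K) = 1976.
Check p | disc: 1976 mod 11 = 7.
p does not divide disc. Compute Legendre symbol (d/p):
10^((11-1)/2) mod 11 = -1
(d/p) = -1, so p is inert: (p) stays prime with e=1, f=2, g=1.
Therefore p is inert.

inert


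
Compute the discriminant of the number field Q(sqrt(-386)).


For K = Q(sqrt(d)) with d squarefree: disc(K) = d if d = 1 mod 4, and disc(K) = 4d if d = 2 or 3 mod 4.
Here d = -386, and d mod 4 = 2.
d = 2 mod 4, not 1 (O_K = Z[sqrt(d)]), so disc(K) = 4d = 4 * (-386) = -1544

-1544


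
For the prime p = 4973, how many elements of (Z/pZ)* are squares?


For prime p, the number of non-zero quadratic residues is (p-1)/2.
= (4973-1)/2
= 2486

2486


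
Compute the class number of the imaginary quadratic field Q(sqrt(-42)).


K = Q(sqrt(-42)). d mod 4 = 2, so D = disc(K) = 4d = -168
h(K) equals the number of primitive reduced positive-definite forms (a, b, c) = a*x^2 + b*x*y + c*y^2 with b^2 - 4ac = D,
where reduced means |b| <= a <= c, with b >= 0 whenever |b| = a or a = c, and primitive means gcd(a, b, c) = 1.
Reduced forces 3a^2 <= |D| = 168, so 1 <= a <= 7; b must have the parity of D, and c = (b^2 - D)/(4a) must be an integer >= a.
Enumerate a = 1..7, b in [-a, a]:
  a=1: (1, 0, 42)  [1]
  a=2: (2, 0, 21)  [1]
  a=3: (3, 0, 14)  [1]
  a=4..5: none
  a=6: (6, 0, 7)  [1]
  a=7: none
Total reduced forms: 1 + 1 + 1 + 1 = 4
h = 4

4


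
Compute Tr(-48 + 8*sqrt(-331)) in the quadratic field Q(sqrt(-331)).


Tr(a + b*sqrt(d)) = (a + b*sqrt(d)) + (a - b*sqrt(d)) = 2a
= 2 * (-48)
= -96

-96


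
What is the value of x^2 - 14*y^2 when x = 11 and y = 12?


x^2 - d*y^2
= 11^2 - 14*12^2
= 121 - 2016
= -1895

-1895


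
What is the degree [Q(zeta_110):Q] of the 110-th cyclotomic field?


The degree equals Euler's totient phi(110).
110 = 2 * 5 * 11
phi(110) = 40

40


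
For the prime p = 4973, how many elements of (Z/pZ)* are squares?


For prime p, the number of non-zero quadratic residues is (p-1)/2.
= (4973-1)/2
= 2486

2486


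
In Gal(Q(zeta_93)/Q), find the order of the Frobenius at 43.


The Frobenius at p in Gal(Q(zeta_n)/Q) = (Z/nZ)* is the class of p, so its order is ord_93(43), the smallest k >= 1 with 43^k = 1 mod 93.
n = 93 = 3 * 31, phi(93) = 60; the order divides phi(n).
Divisors of 60: 1, 2, 3, 4, 5, 6, 10, 12, 15, 20, 30, 60
Repeated squaring mod 93: 43^1 = 43, 43^2 = 82, 43^4 = 28, 43^8 = 40, 43^16 = 19, 43^32 = 82
Test divisors in increasing order:
  k=1: 43^1 = 43 mod 93
  k=2: 43^2 = 82 mod 93
  k=3: 43^3 = 82 * 43 = 85 mod 93
  k=4: 43^4 = 28 mod 93
  k=5: 43^5 = 28 * 43 = 88 mod 93
  k=6: 43^6 = 28 * 82 = 64 mod 93
  k=10: 43^10 = 40 * 82 = 25 mod 93
  k=12: 43^12 = 40 * 28 = 4 mod 93
  k=15: 43^15 = 40 * 28 * 82 * 43 = 61 mod 93
  k=20: 43^20 = 19 * 28 = 67 mod 93
  k=30: 43^30 = 19 * 40 * 28 * 82 = 1 mod 93  <- first divisor giving 1
Order = 30

30


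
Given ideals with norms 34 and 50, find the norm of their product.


N(IJ) = N(I) * N(J)
= 34 * 50
= 1700

1700


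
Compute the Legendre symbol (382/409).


p = 409 is prime, so compute (382/409) with the reciprocity algorithm (Jacobi-symbol steps: pull out 2s via (2/n), flip via reciprocity, reduce):
  pull out 2: (2/409) = +1  (since 409 mod 8 = 1)
  reciprocity: (191/409) -> +(409/191)
  reduce: (27/191)
  reciprocity: (27/191) -> -(191/27)
  reduce: (2/27)
  pull out 2: (2/27) = -1  (since 27 mod 8 = 3)
  (1/27) = 1
Product of signs = 1
(382/409) = 1

1


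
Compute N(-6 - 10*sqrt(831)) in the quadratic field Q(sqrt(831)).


N(a + b*sqrt(d)) = a^2 - d*b^2
= (-6)^2 - (831)*(-10)^2
= 36 - 83100
= -83064

-83064


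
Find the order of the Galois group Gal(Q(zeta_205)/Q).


|Gal(Q(zeta_205)/Q)| = phi(205)
= 160

160


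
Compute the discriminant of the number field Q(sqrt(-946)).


For K = Q(sqrt(d)) with d squarefree: disc(K) = d if d = 1 mod 4, and disc(K) = 4d if d = 2 or 3 mod 4.
Here d = -946, and d mod 4 = 2.
d = 2 mod 4, not 1 (O_K = Z[sqrt(d)]), so disc(K) = 4d = 4 * (-946) = -3784

-3784


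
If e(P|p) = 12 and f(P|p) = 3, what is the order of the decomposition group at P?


|D_P| = e * f
= 12 * 3
= 36

36


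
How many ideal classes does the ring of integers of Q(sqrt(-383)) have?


K = Q(sqrt(-383)). d mod 4 = 1, so D = disc(K) = d = -383
h(K) equals the number of primitive reduced positive-definite forms (a, b, c) = a*x^2 + b*x*y + c*y^2 with b^2 - 4ac = D,
where reduced means |b| <= a <= c, with b >= 0 whenever |b| = a or a = c, and primitive means gcd(a, b, c) = 1.
Reduced forces 3a^2 <= |D| = 383, so 1 <= a <= 11; b must have the parity of D, and c = (b^2 - D)/(4a) must be an integer >= a.
Enumerate a = 1..11, b in [-a, a]:
  a=1: (1, 1, 96)  [1]
  a=2: (2, -1, 48), (2, 1, 48)  [2]
  a=3: (3, -1, 32), (3, 1, 32)  [2]
  a=4: (4, -1, 24), (4, 1, 24)  [2]
  a=5: none
  a=6: (6, -5, 17), (6, -1, 16), (6, 1, 16), (6, 5, 17)  [4]
  a=7: (7, -3, 14), (7, 3, 14)  [2]
  a=8: (8, -1, 12), (8, 1, 12)  [2]
  a=9: (9, -7, 12), (9, 7, 12)  [2]
  a=10..11: none
Total reduced forms: 1 + 2 + 2 + 2 + 4 + 2 + 2 + 2 = 17
h = 17

17


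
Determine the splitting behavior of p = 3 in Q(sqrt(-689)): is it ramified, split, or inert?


K = Q(sqrt(-689)). Since d mod 4 = 3, disc(K) = -2756.
Check p | disc: -2756 mod 3 = 1.
p does not divide disc. Compute Legendre symbol (d/p):
1^((3-1)/2) mod 3 = 1
(d/p) = 1, so p splits: (p) = P*P' with e=1, f=1, g=2.
Therefore p is split.

split


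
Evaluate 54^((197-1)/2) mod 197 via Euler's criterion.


p = 197 is prime and the exponent is (p-1)/2 = 98, so by Euler's criterion 54^98 = (54/197) = +1 or -1 mod 197.
Compute by square-and-multiply:
  98 = 64 + 32 + 2 (binary 1100010)
  Repeated squaring mod 197: 54^1 = 54, 54^2 = 158, 54^4 = 142, 54^8 = 70, 54^16 = 172, 54^32 = 34, 54^64 = 171
  54^98 = 54^64 * 54^32 * 54^2 = 171 * 34 * 158 mod 197
    171 * 34 = 5814 = 101 mod 197
    101 * 158 = 15958 = 1 mod 197
  54^98 = 1 mod 197
Result 1: 54 is a quadratic residue mod 197.
54^98 mod 197 = 1

1


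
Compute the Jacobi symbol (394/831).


Compute (394/831) via quadratic reciprocity:
  pull out 2: (2/831) = +1  (since 831 mod 8 = 7)
  reciprocity: (197/831) -> +(831/197)
  reduce: (43/197)
  reciprocity: (43/197) -> +(197/43)
  reduce: (25/43)
  reciprocity: (25/43) -> +(43/25)
  reduce: (18/25)
  pull out 2: (2/25) = +1  (since 25 mod 8 = 1)
  reciprocity: (9/25) -> +(25/9)
  reduce: (7/9)
  reciprocity: (7/9) -> +(9/7)
  reduce: (2/7)
  pull out 2: (2/7) = +1  (since 7 mod 8 = 7)
  (1/7) = 1
Product of signs = 1

1


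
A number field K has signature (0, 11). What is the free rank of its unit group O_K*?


By Dirichlet's unit theorem:
rank = r1 + r2 - 1
= 0 + 11 - 1
= 10

10


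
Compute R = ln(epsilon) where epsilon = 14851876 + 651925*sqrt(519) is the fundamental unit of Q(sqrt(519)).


epsilon = 14851876 + 651925*sqrt(519)
= 2.9704e+07
R = ln(2.9704e+07)
= 17.2068

17.2068


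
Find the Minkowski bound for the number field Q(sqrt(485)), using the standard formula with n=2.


d = 485, d mod 4 = 1, so disc(K) = d = 485; |disc(K)| = 485
Real quadratic field, so n = 2, s = r2 = 0, r1 = 2
M = (n!/n^n) * (4/pi)^s * sqrt(|disc(K)|) = (2!/2^2) * (4/pi)^0 * sqrt(485)
= 0.5 * 1.000000 * 22.022716
= 11.0114

11.0114


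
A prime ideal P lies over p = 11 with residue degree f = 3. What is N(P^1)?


N(P^a) = p^(a*f)
= 11^(1*3)
= 11^3
= 1331

1331


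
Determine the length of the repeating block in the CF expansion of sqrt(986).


Run the CF algorithm for sqrt(986).
a_0 = floor(sqrt(986)) = 31; set m_0=0, q_0=1.
Recurrence: m' = q*a - m,  q' = (d - m'^2)/q,  a' = floor((a_0 + m')/q').
  step 1: m=31, q=25, a=2
  step 2: m=19, q=25, a=2
  step 3: m=31, q=1, a=62
a_3 = 2*a_0 = 62, so the period closes here.
sqrt(986) = [31; 2, 2, 62]
Period length = 3

3


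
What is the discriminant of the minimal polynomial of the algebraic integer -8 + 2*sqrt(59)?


The element -8 + 2*sqrt(59) has minimal polynomial:
x^2 + 16*x - 172
Discriminant = (16)^2 - 4*(-172)
= 256 + 688
= 944

944


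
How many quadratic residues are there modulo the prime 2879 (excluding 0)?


For prime p, the number of non-zero quadratic residues is (p-1)/2.
= (2879-1)/2
= 1439

1439


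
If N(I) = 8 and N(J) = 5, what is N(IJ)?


N(IJ) = N(I) * N(J)
= 8 * 5
= 40

40


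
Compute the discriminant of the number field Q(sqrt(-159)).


For K = Q(sqrt(d)) with d squarefree: disc(K) = d if d = 1 mod 4, and disc(K) = 4d if d = 2 or 3 mod 4.
Here d = -159, and d mod 4 = 1.
d = 1 mod 4 (O_K = Z[(1+sqrt(d))/2]), so disc(K) = d = -159

-159


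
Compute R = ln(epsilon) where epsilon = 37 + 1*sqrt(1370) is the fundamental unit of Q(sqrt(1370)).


epsilon = 37 + 1*sqrt(1370)
= 74.0135
R = ln(74.0135)
= 4.3042

4.3042


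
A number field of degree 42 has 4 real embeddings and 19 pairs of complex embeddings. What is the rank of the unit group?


By Dirichlet's unit theorem:
rank = r1 + r2 - 1
= 4 + 19 - 1
= 22

22


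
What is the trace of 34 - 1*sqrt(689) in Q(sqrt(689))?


Tr(a + b*sqrt(d)) = (a + b*sqrt(d)) + (a - b*sqrt(d)) = 2a
= 2 * (34)
= 68

68


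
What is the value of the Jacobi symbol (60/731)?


Compute (60/731) via quadratic reciprocity:
  pull out 2: (2/731) = -1  (since 731 mod 8 = 3)
  pull out 2: (2/731) = -1  (since 731 mod 8 = 3)
  reciprocity: (15/731) -> -(731/15)
  reduce: (11/15)
  reciprocity: (11/15) -> -(15/11)
  reduce: (4/11)
  pull out 2: (2/11) = -1  (since 11 mod 8 = 3)
  pull out 2: (2/11) = -1  (since 11 mod 8 = 3)
  (1/11) = 1
Product of signs = 1

1


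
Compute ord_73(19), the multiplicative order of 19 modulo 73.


We want ord_73(19), the smallest k >= 1 with 19^k = 1 mod 73.
n = 73 = 73, phi(73) = 72; the order divides phi(n).
Divisors of 72: 1, 2, 3, 4, 6, 8, 9, 12, 18, 24, 36, 72
Repeated squaring mod 73: 19^1 = 19, 19^2 = 69, 19^4 = 16, 19^8 = 37, 19^16 = 55, 19^32 = 32, 19^64 = 2
Test divisors in increasing order:
  k=1: 19^1 = 19 mod 73
  k=2: 19^2 = 69 mod 73
  k=3: 19^3 = 69 * 19 = 70 mod 73
  k=4: 19^4 = 16 mod 73
  k=6: 19^6 = 16 * 69 = 9 mod 73
  k=8: 19^8 = 37 mod 73
  k=9: 19^9 = 37 * 19 = 46 mod 73
  k=12: 19^12 = 37 * 16 = 8 mod 73
  k=18: 19^18 = 55 * 69 = 72 mod 73
  k=24: 19^24 = 55 * 37 = 64 mod 73
  k=36: 19^36 = 32 * 16 = 1 mod 73  <- first divisor giving 1
Order = 36

36


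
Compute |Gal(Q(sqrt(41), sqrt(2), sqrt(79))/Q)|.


The 3 square roots of distinct primes are multiplicatively independent over Q,
so [K:Q] = 2^3 and Gal(K/Q) is isomorphic to (Z/2Z)^3.
|Gal| = 2^3 = 8

8


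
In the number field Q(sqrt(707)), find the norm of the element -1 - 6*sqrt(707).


N(a + b*sqrt(d)) = a^2 - d*b^2
= (-1)^2 - (707)*(-6)^2
= 1 - 25452
= -25451

-25451


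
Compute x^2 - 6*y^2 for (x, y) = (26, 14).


x^2 - d*y^2
= 26^2 - 6*14^2
= 676 - 1176
= -500

-500


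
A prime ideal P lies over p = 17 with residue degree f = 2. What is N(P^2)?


N(P^a) = p^(a*f)
= 17^(2*2)
= 17^4
= 83521

83521


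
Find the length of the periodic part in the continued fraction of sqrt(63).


Run the CF algorithm for sqrt(63).
a_0 = floor(sqrt(63)) = 7; set m_0=0, q_0=1.
Recurrence: m' = q*a - m,  q' = (d - m'^2)/q,  a' = floor((a_0 + m')/q').
  step 1: m=7, q=14, a=1
  step 2: m=7, q=1, a=14
a_2 = 2*a_0 = 14, so the period closes here.
sqrt(63) = [7; 1, 14]
Period length = 2

2


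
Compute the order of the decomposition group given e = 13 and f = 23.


|D_P| = e * f
= 13 * 23
= 299

299


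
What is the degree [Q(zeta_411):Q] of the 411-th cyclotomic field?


The degree equals Euler's totient phi(411).
411 = 3 * 137
phi(411) = 272

272


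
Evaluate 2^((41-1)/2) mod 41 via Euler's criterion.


p = 41 is prime and the exponent is (p-1)/2 = 20, so by Euler's criterion 2^20 = (2/41) = +1 or -1 mod 41.
Compute by square-and-multiply:
  20 = 16 + 4 (binary 10100)
  Repeated squaring mod 41: 2^1 = 2, 2^2 = 4, 2^4 = 16, 2^8 = 10, 2^16 = 18
  2^20 = 2^16 * 2^4 = 18 * 16 mod 41
    18 * 16 = 288 = 1 mod 41
  2^20 = 1 mod 41
Result 1: 2 is a quadratic residue mod 41.
2^20 mod 41 = 1

1


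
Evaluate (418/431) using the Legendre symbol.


p = 431 is prime, so compute (418/431) with the reciprocity algorithm (Jacobi-symbol steps: pull out 2s via (2/n), flip via reciprocity, reduce):
  pull out 2: (2/431) = +1  (since 431 mod 8 = 7)
  reciprocity: (209/431) -> +(431/209)
  reduce: (13/209)
  reciprocity: (13/209) -> +(209/13)
  reduce: (1/13)
  (1/13) = 1
Product of signs = 1
(418/431) = 1

1


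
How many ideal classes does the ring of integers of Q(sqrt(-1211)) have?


K = Q(sqrt(-1211)). d mod 4 = 1, so D = disc(K) = d = -1211
h(K) equals the number of primitive reduced positive-definite forms (a, b, c) = a*x^2 + b*x*y + c*y^2 with b^2 - 4ac = D,
where reduced means |b| <= a <= c, with b >= 0 whenever |b| = a or a = c, and primitive means gcd(a, b, c) = 1.
Reduced forces 3a^2 <= |D| = 1211, so 1 <= a <= 20; b must have the parity of D, and c = (b^2 - D)/(4a) must be an integer >= a.
Enumerate a = 1..20, b in [-a, a]:
  a=1: (1, 1, 303)  [1]
  a=2: none
  a=3: (3, -1, 101), (3, 1, 101)  [2]
  a=4: none
  a=5: (5, -3, 61), (5, 3, 61)  [2]
  a=6: none
  a=7: (7, 7, 45)  [1]
  a=8: none
  a=9: (9, -7, 35), (9, 7, 35)  [2]
  a=10..14: none
  a=15: (15, -13, 23), (15, -7, 21), (15, 7, 21), (15, 13, 23)  [4]
  a=16: none
  a=17: (17, -9, 19), (17, 9, 19)  [2]
  a=18..20: none
Total reduced forms: 1 + 2 + 2 + 1 + 2 + 4 + 2 = 14
h = 14

14


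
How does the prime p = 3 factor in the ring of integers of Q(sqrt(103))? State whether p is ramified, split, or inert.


K = Q(sqrt(103)). Since d mod 4 = 3, disc(K) = 412.
Check p | disc: 412 mod 3 = 1.
p does not divide disc. Compute Legendre symbol (d/p):
1^((3-1)/2) mod 3 = 1
(d/p) = 1, so p splits: (p) = P*P' with e=1, f=1, g=2.
Therefore p is split.

split


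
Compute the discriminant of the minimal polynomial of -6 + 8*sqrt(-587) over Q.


The element -6 + 8*sqrt(-587) has minimal polynomial:
x^2 + 12*x + 37604
Discriminant = (12)^2 - 4*(37604)
= 144 - 150416
= -150272

-150272


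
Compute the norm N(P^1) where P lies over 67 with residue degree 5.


N(P^a) = p^(a*f)
= 67^(1*5)
= 67^5
= 1350125107

1350125107


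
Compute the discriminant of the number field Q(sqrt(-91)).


For K = Q(sqrt(d)) with d squarefree: disc(K) = d if d = 1 mod 4, and disc(K) = 4d if d = 2 or 3 mod 4.
Here d = -91, and d mod 4 = 1.
d = 1 mod 4 (O_K = Z[(1+sqrt(d))/2]), so disc(K) = d = -91

-91


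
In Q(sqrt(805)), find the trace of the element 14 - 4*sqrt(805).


Tr(a + b*sqrt(d)) = (a + b*sqrt(d)) + (a - b*sqrt(d)) = 2a
= 2 * (14)
= 28

28


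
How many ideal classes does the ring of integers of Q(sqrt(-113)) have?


K = Q(sqrt(-113)). d mod 4 = 3, so D = disc(K) = 4d = -452
h(K) equals the number of primitive reduced positive-definite forms (a, b, c) = a*x^2 + b*x*y + c*y^2 with b^2 - 4ac = D,
where reduced means |b| <= a <= c, with b >= 0 whenever |b| = a or a = c, and primitive means gcd(a, b, c) = 1.
Reduced forces 3a^2 <= |D| = 452, so 1 <= a <= 12; b must have the parity of D, and c = (b^2 - D)/(4a) must be an integer >= a.
Enumerate a = 1..12, b in [-a, a]:
  a=1: (1, 0, 113)  [1]
  a=2: (2, 2, 57)  [1]
  a=3: (3, -2, 38), (3, 2, 38)  [2]
  a=4..5: none
  a=6: (6, -2, 19), (6, 2, 19)  [2]
  a=7..8: none
  a=9: (9, -4, 13), (9, 4, 13)  [2]
  a=10..12: none
Total reduced forms: 1 + 1 + 2 + 2 + 2 = 8
h = 8

8


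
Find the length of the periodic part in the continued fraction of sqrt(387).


Run the CF algorithm for sqrt(387).
a_0 = floor(sqrt(387)) = 19; set m_0=0, q_0=1.
Recurrence: m' = q*a - m,  q' = (d - m'^2)/q,  a' = floor((a_0 + m')/q').
  step 1: m=19, q=26, a=1
  step 2: m=7, q=13, a=2
  step 3: m=19, q=2, a=19
  step 4: m=19, q=13, a=2
  step 5: m=7, q=26, a=1
  step 6: m=19, q=1, a=38
a_6 = 2*a_0 = 38, so the period closes here.
sqrt(387) = [19; 1, 2, 19, 2, 1, 38]
Period length = 6

6


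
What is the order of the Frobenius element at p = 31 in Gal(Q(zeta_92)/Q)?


The Frobenius at p in Gal(Q(zeta_n)/Q) = (Z/nZ)* is the class of p, so its order is ord_92(31), the smallest k >= 1 with 31^k = 1 mod 92.
n = 92 = 2^2 * 23, phi(92) = 44; the order divides phi(n).
Divisors of 44: 1, 2, 4, 11, 22, 44
Repeated squaring mod 92: 31^1 = 31, 31^2 = 41, 31^4 = 25, 31^8 = 73, 31^16 = 85, 31^32 = 49
Test divisors in increasing order:
  k=1: 31^1 = 31 mod 92
  k=2: 31^2 = 41 mod 92
  k=4: 31^4 = 25 mod 92
  k=11: 31^11 = 73 * 41 * 31 = 47 mod 92
  k=22: 31^22 = 85 * 25 * 41 = 1 mod 92  <- first divisor giving 1
Order = 22

22


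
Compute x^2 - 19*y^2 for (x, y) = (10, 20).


x^2 - d*y^2
= 10^2 - 19*20^2
= 100 - 7600
= -7500

-7500


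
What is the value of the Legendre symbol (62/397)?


p = 397 is prime, so compute (62/397) with the reciprocity algorithm (Jacobi-symbol steps: pull out 2s via (2/n), flip via reciprocity, reduce):
  pull out 2: (2/397) = -1  (since 397 mod 8 = 5)
  reciprocity: (31/397) -> +(397/31)
  reduce: (25/31)
  reciprocity: (25/31) -> +(31/25)
  reduce: (6/25)
  pull out 2: (2/25) = +1  (since 25 mod 8 = 1)
  reciprocity: (3/25) -> +(25/3)
  reduce: (1/3)
  (1/3) = 1
Product of signs = -1
(62/397) = -1

-1


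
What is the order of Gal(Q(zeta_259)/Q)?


|Gal(Q(zeta_259)/Q)| = phi(259)
= 216

216


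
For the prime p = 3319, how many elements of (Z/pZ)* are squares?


For prime p, the number of non-zero quadratic residues is (p-1)/2.
= (3319-1)/2
= 1659

1659


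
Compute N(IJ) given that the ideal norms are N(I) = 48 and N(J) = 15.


N(IJ) = N(I) * N(J)
= 48 * 15
= 720

720


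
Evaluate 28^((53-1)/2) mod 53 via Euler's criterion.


p = 53 is prime and the exponent is (p-1)/2 = 26, so by Euler's criterion 28^26 = (28/53) = +1 or -1 mod 53.
Compute by square-and-multiply:
  26 = 16 + 8 + 2 (binary 11010)
  Repeated squaring mod 53: 28^1 = 28, 28^2 = 42, 28^4 = 15, 28^8 = 13, 28^16 = 10
  28^26 = 28^16 * 28^8 * 28^2 = 10 * 13 * 42 mod 53
    10 * 13 = 130 = 24 mod 53
    24 * 42 = 1008 = 1 mod 53
  28^26 = 1 mod 53
Result 1: 28 is a quadratic residue mod 53.
28^26 mod 53 = 1

1


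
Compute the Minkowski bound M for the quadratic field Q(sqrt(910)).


d = 910, d mod 4 = 2, so disc(K) = 4d = 3640; |disc(K)| = 3640
Real quadratic field, so n = 2, s = r2 = 0, r1 = 2
M = (n!/n^n) * (4/pi)^s * sqrt(|disc(K)|) = (2!/2^2) * (4/pi)^0 * sqrt(3640)
= 0.5 * 1.000000 * 60.332413
= 30.1662

30.1662


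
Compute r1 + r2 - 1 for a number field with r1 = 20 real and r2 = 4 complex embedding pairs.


By Dirichlet's unit theorem:
rank = r1 + r2 - 1
= 20 + 4 - 1
= 23

23


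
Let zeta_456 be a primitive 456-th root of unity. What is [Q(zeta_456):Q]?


The degree equals Euler's totient phi(456).
456 = 2^3 * 3 * 19
phi(456) = 144

144


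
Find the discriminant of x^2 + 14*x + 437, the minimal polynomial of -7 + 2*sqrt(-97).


The element -7 + 2*sqrt(-97) has minimal polynomial:
x^2 + 14*x + 437
Discriminant = (14)^2 - 4*(437)
= 196 - 1748
= -1552

-1552


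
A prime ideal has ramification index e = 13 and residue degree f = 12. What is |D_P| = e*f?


|D_P| = e * f
= 13 * 12
= 156

156


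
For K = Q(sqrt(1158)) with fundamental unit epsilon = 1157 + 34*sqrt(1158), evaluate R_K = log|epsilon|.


epsilon = 1157 + 34*sqrt(1158)
= 2313.9996
R = ln(2313.9996)
= 7.7467

7.7467


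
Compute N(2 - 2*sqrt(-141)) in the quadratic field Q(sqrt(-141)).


N(a + b*sqrt(d)) = a^2 - d*b^2
= (2)^2 - (-141)*(-2)^2
= 4 + 564
= 568

568


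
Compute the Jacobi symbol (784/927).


Compute (784/927) via quadratic reciprocity:
  pull out 2: (2/927) = +1  (since 927 mod 8 = 7)
  pull out 2: (2/927) = +1  (since 927 mod 8 = 7)
  pull out 2: (2/927) = +1  (since 927 mod 8 = 7)
  pull out 2: (2/927) = +1  (since 927 mod 8 = 7)
  reciprocity: (49/927) -> +(927/49)
  reduce: (45/49)
  reciprocity: (45/49) -> +(49/45)
  reduce: (4/45)
  pull out 2: (2/45) = -1  (since 45 mod 8 = 5)
  pull out 2: (2/45) = -1  (since 45 mod 8 = 5)
  (1/45) = 1
Product of signs = 1

1


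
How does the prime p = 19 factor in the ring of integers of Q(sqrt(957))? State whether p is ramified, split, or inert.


K = Q(sqrt(957)). Since d mod 4 = 1, disc(K) = 957.
Check p | disc: 957 mod 19 = 7.
p does not divide disc. Compute Legendre symbol (d/p):
7^((19-1)/2) mod 19 = 1
(d/p) = 1, so p splits: (p) = P*P' with e=1, f=1, g=2.
Therefore p is split.

split


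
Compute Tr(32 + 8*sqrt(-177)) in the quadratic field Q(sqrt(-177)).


Tr(a + b*sqrt(d)) = (a + b*sqrt(d)) + (a - b*sqrt(d)) = 2a
= 2 * (32)
= 64

64


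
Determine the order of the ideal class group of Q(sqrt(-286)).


K = Q(sqrt(-286)). d mod 4 = 2, so D = disc(K) = 4d = -1144
h(K) equals the number of primitive reduced positive-definite forms (a, b, c) = a*x^2 + b*x*y + c*y^2 with b^2 - 4ac = D,
where reduced means |b| <= a <= c, with b >= 0 whenever |b| = a or a = c, and primitive means gcd(a, b, c) = 1.
Reduced forces 3a^2 <= |D| = 1144, so 1 <= a <= 19; b must have the parity of D, and c = (b^2 - D)/(4a) must be an integer >= a.
Enumerate a = 1..19, b in [-a, a]:
  a=1: (1, 0, 286)  [1]
  a=2: (2, 0, 143)  [1]
  a=3..4: none
  a=5: (5, -4, 58), (5, 4, 58)  [2]
  a=6: none
  a=7: (7, -2, 41), (7, 2, 41)  [2]
  a=8..9: none
  a=10: (10, -4, 29), (10, 4, 29)  [2]
  a=11: (11, 0, 26)  [1]
  a=12: none
  a=13: (13, 0, 22)  [1]
  a=14: (14, -12, 23), (14, 12, 23)  [2]
  a=15..19: none
Total reduced forms: 1 + 1 + 2 + 2 + 2 + 1 + 1 + 2 = 12
h = 12

12


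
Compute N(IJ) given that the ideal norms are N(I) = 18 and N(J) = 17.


N(IJ) = N(I) * N(J)
= 18 * 17
= 306

306


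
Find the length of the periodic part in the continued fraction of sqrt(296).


Run the CF algorithm for sqrt(296).
a_0 = floor(sqrt(296)) = 17; set m_0=0, q_0=1.
Recurrence: m' = q*a - m,  q' = (d - m'^2)/q,  a' = floor((a_0 + m')/q').
  step 1: m=17, q=7, a=4
  step 2: m=11, q=25, a=1
  step 3: m=14, q=4, a=7
  step 4: m=14, q=25, a=1
  step 5: m=11, q=7, a=4
  step 6: m=17, q=1, a=34
a_6 = 2*a_0 = 34, so the period closes here.
sqrt(296) = [17; 4, 1, 7, 1, 4, 34]
Period length = 6

6


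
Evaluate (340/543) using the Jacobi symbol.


Compute (340/543) via quadratic reciprocity:
  pull out 2: (2/543) = +1  (since 543 mod 8 = 7)
  pull out 2: (2/543) = +1  (since 543 mod 8 = 7)
  reciprocity: (85/543) -> +(543/85)
  reduce: (33/85)
  reciprocity: (33/85) -> +(85/33)
  reduce: (19/33)
  reciprocity: (19/33) -> +(33/19)
  reduce: (14/19)
  pull out 2: (2/19) = -1  (since 19 mod 8 = 3)
  reciprocity: (7/19) -> -(19/7)
  reduce: (5/7)
  reciprocity: (5/7) -> +(7/5)
  reduce: (2/5)
  pull out 2: (2/5) = -1  (since 5 mod 8 = 5)
  (1/5) = 1
Product of signs = -1

-1


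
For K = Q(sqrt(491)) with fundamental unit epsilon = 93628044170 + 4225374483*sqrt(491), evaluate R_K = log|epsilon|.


epsilon = 93628044170 + 4225374483*sqrt(491)
= 1.8726e+11
R = ln(1.8726e+11)
= 25.9557

25.9557


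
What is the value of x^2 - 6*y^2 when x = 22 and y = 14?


x^2 - d*y^2
= 22^2 - 6*14^2
= 484 - 1176
= -692

-692


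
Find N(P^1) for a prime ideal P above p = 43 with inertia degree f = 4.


N(P^a) = p^(a*f)
= 43^(1*4)
= 43^4
= 3418801

3418801


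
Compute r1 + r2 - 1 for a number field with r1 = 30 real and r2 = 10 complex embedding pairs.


By Dirichlet's unit theorem:
rank = r1 + r2 - 1
= 30 + 10 - 1
= 39

39


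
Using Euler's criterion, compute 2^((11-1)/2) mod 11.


p = 11 is prime and the exponent is (p-1)/2 = 5, so by Euler's criterion 2^5 = (2/11) = +1 or -1 mod 11.
Compute by square-and-multiply:
  5 = 4 + 1 (binary 101)
  Repeated squaring mod 11: 2^1 = 2, 2^2 = 4, 2^4 = 5
  2^5 = 2^4 * 2^1 = 5 * 2 mod 11
    5 * 2 = 10 = 10 mod 11
  2^5 = 10 mod 11
Result 10 = p - 1 = -1 mod 11: 2 is a quadratic non-residue mod 11. As a residue in [0, p-1] the value is 10.
2^5 mod 11 = 10

10


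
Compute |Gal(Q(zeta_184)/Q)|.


|Gal(Q(zeta_184)/Q)| = phi(184)
= 88

88


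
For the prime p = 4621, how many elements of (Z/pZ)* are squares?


For prime p, the number of non-zero quadratic residues is (p-1)/2.
= (4621-1)/2
= 2310

2310


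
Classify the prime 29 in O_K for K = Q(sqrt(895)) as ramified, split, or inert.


K = Q(sqrt(895)). Since d mod 4 = 3, disc(K) = 3580.
Check p | disc: 3580 mod 29 = 13.
p does not divide disc. Compute Legendre symbol (d/p):
25^((29-1)/2) mod 29 = 1
(d/p) = 1, so p splits: (p) = P*P' with e=1, f=1, g=2.
Therefore p is split.

split


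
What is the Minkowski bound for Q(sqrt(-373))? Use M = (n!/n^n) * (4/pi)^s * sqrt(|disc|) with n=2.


d = -373, d mod 4 = 3, so disc(K) = 4d = -1492; |disc(K)| = 1492
Imaginary quadratic field, so n = 2, s = r2 = 1, r1 = 0
M = (n!/n^n) * (4/pi)^s * sqrt(|disc(K)|) = (2!/2^2) * (4/pi)^1 * sqrt(1492)
= 0.5 * 1.273240 * 38.626416
= 24.5903

24.5903


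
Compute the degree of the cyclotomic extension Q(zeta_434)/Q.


The degree equals Euler's totient phi(434).
434 = 2 * 7 * 31
phi(434) = 180

180


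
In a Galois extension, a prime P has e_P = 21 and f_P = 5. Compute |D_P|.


|D_P| = e * f
= 21 * 5
= 105

105


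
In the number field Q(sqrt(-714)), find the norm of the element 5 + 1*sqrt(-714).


N(a + b*sqrt(d)) = a^2 - d*b^2
= (5)^2 - (-714)*(1)^2
= 25 + 714
= 739

739


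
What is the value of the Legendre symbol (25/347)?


p = 347 is prime, so compute (25/347) with the reciprocity algorithm (Jacobi-symbol steps: pull out 2s via (2/n), flip via reciprocity, reduce):
  reciprocity: (25/347) -> +(347/25)
  reduce: (22/25)
  pull out 2: (2/25) = +1  (since 25 mod 8 = 1)
  reciprocity: (11/25) -> +(25/11)
  reduce: (3/11)
  reciprocity: (3/11) -> -(11/3)
  reduce: (2/3)
  pull out 2: (2/3) = -1  (since 3 mod 8 = 3)
  (1/3) = 1
Product of signs = 1
(25/347) = 1

1


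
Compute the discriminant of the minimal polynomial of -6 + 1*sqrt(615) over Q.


The element -6 + 1*sqrt(615) has minimal polynomial:
x^2 + 12*x - 579
Discriminant = (12)^2 - 4*(-579)
= 144 + 2316
= 2460

2460


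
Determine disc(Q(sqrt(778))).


For K = Q(sqrt(d)) with d squarefree: disc(K) = d if d = 1 mod 4, and disc(K) = 4d if d = 2 or 3 mod 4.
Here d = 778, and d mod 4 = 2.
d = 2 mod 4, not 1 (O_K = Z[sqrt(d)]), so disc(K) = 4d = 4 * (778) = 3112

3112


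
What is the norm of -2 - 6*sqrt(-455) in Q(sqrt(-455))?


N(a + b*sqrt(d)) = a^2 - d*b^2
= (-2)^2 - (-455)*(-6)^2
= 4 + 16380
= 16384

16384


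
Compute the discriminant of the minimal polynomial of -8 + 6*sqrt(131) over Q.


The element -8 + 6*sqrt(131) has minimal polynomial:
x^2 + 16*x - 4652
Discriminant = (16)^2 - 4*(-4652)
= 256 + 18608
= 18864

18864
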